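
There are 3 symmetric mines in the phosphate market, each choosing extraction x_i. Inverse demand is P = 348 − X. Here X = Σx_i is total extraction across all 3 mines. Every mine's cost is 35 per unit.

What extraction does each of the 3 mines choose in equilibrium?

78.25

A representative mine's profit is π_i = x_i(348 − X) − 35x_i, with X = x_i + Σ_{j≠i} x_j.
First-order condition: 313 − 2x_i − Σ_{j≠i} x_j = 0.
In a symmetric equilibrium every mine chooses the same x, so Σ_{j≠i} x_j = 2x. The condition becomes 313 − 4x = 0, giving x = 313/4 = 78.25.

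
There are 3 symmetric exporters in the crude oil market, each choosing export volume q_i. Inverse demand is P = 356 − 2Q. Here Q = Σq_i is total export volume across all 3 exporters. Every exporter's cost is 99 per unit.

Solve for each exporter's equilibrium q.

32.125

A representative exporter's profit is π_i = q_i(356 − 2Q) − 99q_i, with Q = q_i + Σ_{j≠i} q_j.
First-order condition: 257 − 4q_i − 2Σ_{j≠i} q_j = 0.
In a symmetric equilibrium every exporter chooses the same q, so Σ_{j≠i} q_j = 2q. The condition becomes 257 − 8q = 0, giving q = 257/8 = 32.125.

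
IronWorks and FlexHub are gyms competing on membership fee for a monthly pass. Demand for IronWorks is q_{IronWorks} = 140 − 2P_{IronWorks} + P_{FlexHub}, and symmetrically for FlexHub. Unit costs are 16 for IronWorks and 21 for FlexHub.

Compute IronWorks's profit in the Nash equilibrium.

3528

IronWorks's profit: π = (P_{IronWorks} − 16)(140 − 2P_{IronWorks} + P_{FlexHub}).
∂π/∂P_{IronWorks} = 172 − 4P_{IronWorks} + P_{FlexHub} = 0 ⇒ P_{IronWorks} = 43 + 0.25P_{FlexHub}.
Similarly P_{FlexHub} = 45.5 + 0.25P_{IronWorks}.
Plugging P_{FlexHub} into IronWorks's best response: P_{IronWorks} = 43 + 0.25(45.5 + 0.25P_{IronWorks}) ⇒ 0.9375P_{IronWorks} = 54.375, so P_{IronWorks} = 58.
Then P_{FlexHub} = 45.5 + 0.25·58 = 60.
q_{IronWorks} = 140 − 2·58 + 60 = 84.
Profit = (58 − 16)·84 = 3528.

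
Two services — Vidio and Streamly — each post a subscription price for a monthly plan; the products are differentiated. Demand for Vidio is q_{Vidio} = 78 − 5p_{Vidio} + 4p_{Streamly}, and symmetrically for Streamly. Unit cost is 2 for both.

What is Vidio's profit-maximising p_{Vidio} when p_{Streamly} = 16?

15.2

Vidio's profit: π = (p_{Vidio} − 2)(78 − 5p_{Vidio} + 4p_{Streamly}).
∂π/∂p_{Vidio} = 88 − 10p_{Vidio} + 4p_{Streamly} = 0 ⇒ p_{Vidio} = 8.8 + 0.4p_{Streamly}.
At p_{Streamly} = 16: p_{Vidio} = 8.8 + 0.4·16 = 15.2.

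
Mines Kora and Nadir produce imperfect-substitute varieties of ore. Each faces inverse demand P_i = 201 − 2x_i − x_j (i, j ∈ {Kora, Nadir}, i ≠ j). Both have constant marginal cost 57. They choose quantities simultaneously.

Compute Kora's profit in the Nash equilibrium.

Mine Kora's profit: π = x_{Kora}(201 − 2x_{Kora} − x_{Nadir}) − 57x_{Kora}.
∂π/∂x_{Kora} = 144 − 4x_{Kora} − x_{Nadir} = 0 ⇒ x_{Kora} = 36 − 0.25x_{Nadir}.
Setting x_{Kora} = x_{Nadir} in the reaction function: x_{Kora} = 36 − 0.25x_{Kora}, so x_{Kora} = 36 / 1.25 = 28.8.
P_{Kora} = 201 − 2·28.8 − 28.8 = 114.6.
Profit = (114.6 − 57)·28.8 = 1658.88.

1658.88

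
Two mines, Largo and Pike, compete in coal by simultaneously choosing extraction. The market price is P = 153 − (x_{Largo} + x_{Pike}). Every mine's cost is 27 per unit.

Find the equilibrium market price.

Mine Largo's profit: π = x_{Largo}(153 − (x_{Largo} + x_{Pike})) − 27x_{Largo}.
∂π/∂x_{Largo} = 126 − 2x_{Largo} − x_{Pike} = 0, so x_{Largo} = 63 − 0.5x_{Pike}.
Setting x_{Largo} = x_{Pike} in the reaction function: x_{Largo} = 63 − 0.5x_{Largo}, so x_{Largo} = 63 / 1.5 = 42.
Equilibrium price: P = 153 − 84 = 69.

69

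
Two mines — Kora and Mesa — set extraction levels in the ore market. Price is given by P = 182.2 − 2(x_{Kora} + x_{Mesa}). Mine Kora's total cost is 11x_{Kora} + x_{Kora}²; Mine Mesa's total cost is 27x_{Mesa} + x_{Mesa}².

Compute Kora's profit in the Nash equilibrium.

Mine Kora's profit: π = x_{Kora}(182.2 − 2(x_{Kora} + x_{Mesa})) − 11x_{Kora} − x_{Kora}².
∂π/∂x_{Kora} = 171.2 − 6x_{Kora} − 2x_{Mesa} = 0, so x_{Kora} = 428/15 − (1/3)x_{Mesa}.
By the same steps for Mesa: x_{Mesa} = 388/15 − (1/3)x_{Kora}.
Substituting the second reaction function into the first: x_{Kora} = 428/15 − (1/3)(388/15 − (1/3)x_{Kora}), which gives (8/9)x_{Kora} = 896/45 ⇒ x_{Kora} = 22.4.
Then x_{Mesa} = 388/15 − (1/3)·22.4 = 18.4.
Price P = 182.2 − 2·40.8 = 100.6.
Kora's profit: (100.6 − 11)·22.4 − (22.4)² = 1505.28.

1505.28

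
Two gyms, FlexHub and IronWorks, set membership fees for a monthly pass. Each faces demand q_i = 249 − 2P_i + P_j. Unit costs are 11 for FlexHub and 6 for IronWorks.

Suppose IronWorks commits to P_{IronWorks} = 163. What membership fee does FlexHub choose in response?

FlexHub's profit: π = (P_{FlexHub} − 11)(249 − 2P_{FlexHub} + P_{IronWorks}).
∂π/∂P_{FlexHub} = 271 − 4P_{FlexHub} + P_{IronWorks} = 0 ⇒ P_{FlexHub} = 67.75 + 0.25P_{IronWorks}.
At P_{IronWorks} = 163: P_{FlexHub} = 67.75 + 0.25·163 = 108.5.

108.5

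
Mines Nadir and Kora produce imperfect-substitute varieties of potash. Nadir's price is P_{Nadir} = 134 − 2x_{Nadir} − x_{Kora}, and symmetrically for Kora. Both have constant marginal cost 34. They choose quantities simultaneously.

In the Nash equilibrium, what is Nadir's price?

74

Mine Nadir's profit: π = x_{Nadir}(134 − 2x_{Nadir} − x_{Kora}) − 34x_{Nadir}.
∂π/∂x_{Nadir} = 100 − 4x_{Nadir} − x_{Kora} = 0 ⇒ x_{Nadir} = 25 − 0.25x_{Kora}.
By symmetry x_{Kora} = x_{Nadir}; substituting into the reaction function, 1.25x_{Nadir} = 25 and x_{Nadir} = 20.
P_{Nadir} = 134 − 2·20 − 20 = 74.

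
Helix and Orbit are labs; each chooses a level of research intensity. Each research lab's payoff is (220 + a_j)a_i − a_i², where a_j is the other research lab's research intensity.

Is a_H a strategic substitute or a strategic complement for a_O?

strategic complements

Helix's payoff is (220 + a_O)a_H − a_H².
∂π/∂a_H = 220 + a_O − 2a_H = 0, so a_H = 110 + 0.5a_O.
The best-response slope da_H/da_O = 0.5 > 0: the reaction function is upward-sloping, so the choices are strategic complements.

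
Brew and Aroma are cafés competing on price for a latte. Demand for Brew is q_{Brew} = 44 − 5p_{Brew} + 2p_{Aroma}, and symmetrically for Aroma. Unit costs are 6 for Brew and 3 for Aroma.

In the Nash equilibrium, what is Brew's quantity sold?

14.6875

Brew's profit: π = (p_{Brew} − 6)(44 − 5p_{Brew} + 2p_{Aroma}).
∂π/∂p_{Brew} = 74 − 10p_{Brew} + 2p_{Aroma} = 0 ⇒ p_{Brew} = 7.4 + 0.2p_{Aroma}.
Similarly p_{Aroma} = 5.9 + 0.2p_{Brew}.
Substituting the second reaction function into the first: p_{Brew} = 7.4 + 0.2(5.9 + 0.2p_{Brew}), which gives 0.96p_{Brew} = 8.58 ⇒ p_{Brew} = 8.9375.
Then p_{Aroma} = 5.9 + 0.2·8.9375 = 7.6875.
q_{Brew} = 44 − 5·8.9375 + 2·7.6875 = 14.6875.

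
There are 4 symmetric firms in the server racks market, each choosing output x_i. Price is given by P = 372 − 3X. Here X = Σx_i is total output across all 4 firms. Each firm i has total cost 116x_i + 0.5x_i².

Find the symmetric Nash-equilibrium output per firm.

16

A representative firm's profit is π_i = x_i(372 − 3X) − 116x_i − 0.5x_i², with X = x_i + Σ_{j≠i} x_j.
First-order condition: 256 − 7x_i − 3Σ_{j≠i} x_j = 0.
Imposing symmetry (x_j = x for all j) turns Σ_{j≠i} x_j into 3x, so 256 = 16x and x = 16.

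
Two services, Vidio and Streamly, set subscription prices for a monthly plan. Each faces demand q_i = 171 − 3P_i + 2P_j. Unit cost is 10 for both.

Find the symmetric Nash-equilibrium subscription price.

Vidio's profit: π = (P_{Vidio} − 10)(171 − 3P_{Vidio} + 2P_{Streamly}).
∂π/∂P_{Vidio} = 201 − 6P_{Vidio} + 2P_{Streamly} = 0 ⇒ P_{Vidio} = 33.5 + (1/3)P_{Streamly}.
The game is symmetric, so in equilibrium P_{Streamly} = P_{Vidio}: the reaction function gives (2/3)P_{Vidio} = 33.5, hence P_{Vidio} = 50.25.

50.25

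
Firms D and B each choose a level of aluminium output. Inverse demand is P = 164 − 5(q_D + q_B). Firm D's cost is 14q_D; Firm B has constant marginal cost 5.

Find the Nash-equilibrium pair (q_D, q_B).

9.4, 11.2

Firm D's profit: π = q_D(164 − 5(q_D + q_B)) − 14q_D.
∂π/∂q_D = 150 − 10q_D − 5q_B = 0, so q_D = 15 − 0.5q_B.
By the same steps for B: q_B = 15.9 − 0.5q_D.
Substituting the second reaction function into the first: q_D = 15 − 0.5(15.9 − 0.5q_D), which gives 0.75q_D = 7.05 ⇒ q_D = 9.4.
Then q_B = 15.9 − 0.5·9.4 = 11.2.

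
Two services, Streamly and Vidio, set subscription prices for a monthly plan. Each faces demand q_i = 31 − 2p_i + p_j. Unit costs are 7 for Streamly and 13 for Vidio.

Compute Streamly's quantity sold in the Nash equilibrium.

17.6

Streamly's profit: π = (p_{Streamly} − 7)(31 − 2p_{Streamly} + p_{Vidio}).
∂π/∂p_{Streamly} = 45 − 4p_{Streamly} + p_{Vidio} = 0 ⇒ p_{Streamly} = 11.25 + 0.25p_{Vidio}.
Similarly p_{Vidio} = 14.25 + 0.25p_{Streamly}.
Plugging p_{Vidio} into Streamly's best response: p_{Streamly} = 11.25 + 0.25(14.25 + 0.25p_{Streamly}) ⇒ 0.9375p_{Streamly} = 14.8125, so p_{Streamly} = 15.8.
Then p_{Vidio} = 14.25 + 0.25·15.8 = 18.2.
q_{Streamly} = 31 − 2·15.8 + 18.2 = 17.6.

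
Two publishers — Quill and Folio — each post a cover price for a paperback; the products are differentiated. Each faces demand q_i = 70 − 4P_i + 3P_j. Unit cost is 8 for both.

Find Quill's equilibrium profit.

615.04

Quill's profit: π = (P_{Quill} − 8)(70 − 4P_{Quill} + 3P_{Folio}).
∂π/∂P_{Quill} = 102 − 8P_{Quill} + 3P_{Folio} = 0 ⇒ P_{Quill} = 12.75 + 0.375P_{Folio}.
The game is symmetric, so in equilibrium P_{Folio} = P_{Quill}: the reaction function gives 0.625P_{Quill} = 12.75, hence P_{Quill} = 20.4.
q_{Quill} = 70 − 4·20.4 + 3·20.4 = 49.6.
Profit = (20.4 − 8)·49.6 = 615.04.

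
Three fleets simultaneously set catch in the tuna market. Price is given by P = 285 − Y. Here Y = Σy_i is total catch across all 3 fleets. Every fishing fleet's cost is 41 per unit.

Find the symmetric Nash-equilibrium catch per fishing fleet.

61

A representative fishing fleet's profit is π_i = y_i(285 − Y) − 41y_i, with Y = y_i + Σ_{j≠i} y_j.
First-order condition: 244 − 2y_i − Σ_{j≠i} y_j = 0.
In a symmetric equilibrium every fishing fleet chooses the same y, so Σ_{j≠i} y_j = 2y. The condition becomes 244 − 4y = 0, giving y = 244/4 = 61.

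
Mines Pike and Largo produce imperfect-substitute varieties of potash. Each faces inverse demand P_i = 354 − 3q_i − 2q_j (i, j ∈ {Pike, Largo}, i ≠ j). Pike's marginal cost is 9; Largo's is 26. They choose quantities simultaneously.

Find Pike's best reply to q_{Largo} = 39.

Mine Pike's profit: π = q_{Pike}(354 − 3q_{Pike} − 2q_{Largo}) − 9q_{Pike}.
∂π/∂q_{Pike} = 345 − 6q_{Pike} − 2q_{Largo} = 0 ⇒ q_{Pike} = 57.5 − (1/3)q_{Largo}.
At q_{Largo} = 39: q_{Pike} = 57.5 − (1/3)·39 = 44.5.

44.5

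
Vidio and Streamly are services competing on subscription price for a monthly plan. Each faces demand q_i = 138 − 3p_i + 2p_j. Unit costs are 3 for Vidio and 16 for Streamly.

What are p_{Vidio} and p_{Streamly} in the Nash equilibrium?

39.1875, 44.0625

Vidio's profit: π = (p_{Vidio} − 3)(138 − 3p_{Vidio} + 2p_{Streamly}).
∂π/∂p_{Vidio} = 147 − 6p_{Vidio} + 2p_{Streamly} = 0 ⇒ p_{Vidio} = 24.5 + (1/3)p_{Streamly}.
Similarly p_{Streamly} = 31 + (1/3)p_{Vidio}.
Substituting the second reaction function into the first: p_{Vidio} = 24.5 + (1/3)(31 + (1/3)p_{Vidio}), which gives (8/9)p_{Vidio} = 209/6 ⇒ p_{Vidio} = 39.1875.
Then p_{Streamly} = 31 + (1/3)·39.1875 = 44.0625.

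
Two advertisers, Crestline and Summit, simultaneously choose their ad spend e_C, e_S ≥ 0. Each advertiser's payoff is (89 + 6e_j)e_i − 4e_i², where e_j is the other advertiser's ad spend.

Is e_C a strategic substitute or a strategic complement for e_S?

strategic complements

Crestline's payoff is (89 + 6e_S)e_C − 4e_C².
∂π/∂e_C = 89 + 6e_S − 8e_C = 0, so e_C = 11.125 + 0.75e_S.
The best-response slope de_C/de_S = 0.75 > 0: the reaction function is upward-sloping, so the choices are strategic complements.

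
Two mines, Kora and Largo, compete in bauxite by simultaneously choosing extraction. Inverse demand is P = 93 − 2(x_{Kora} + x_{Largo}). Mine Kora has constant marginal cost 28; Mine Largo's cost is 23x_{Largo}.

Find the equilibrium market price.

Mine Kora's profit: π = x_{Kora}(93 − 2(x_{Kora} + x_{Largo})) − 28x_{Kora}.
∂π/∂x_{Kora} = 65 − 4x_{Kora} − 2x_{Largo} = 0, so x_{Kora} = 16.25 − 0.5x_{Largo}.
By the same steps for Largo: x_{Largo} = 17.5 − 0.5x_{Kora}.
Solving the two reaction functions simultaneously: (1 − (−0.5)(−0.5))x_{Kora} = 16.25 − 0.5·17.5, so 0.75x_{Kora} = 7.5 and x_{Kora} = 10.
Then x_{Largo} = 17.5 − 0.5·10 = 12.5.
Equilibrium price: P = 93 − 2·22.5 = 48.

48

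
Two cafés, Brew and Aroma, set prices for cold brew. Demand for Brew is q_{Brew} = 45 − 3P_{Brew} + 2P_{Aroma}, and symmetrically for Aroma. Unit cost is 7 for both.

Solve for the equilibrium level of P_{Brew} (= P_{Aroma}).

16.5

Brew's profit: π = (P_{Brew} − 7)(45 − 3P_{Brew} + 2P_{Aroma}).
∂π/∂P_{Brew} = 66 − 6P_{Brew} + 2P_{Aroma} = 0 ⇒ P_{Brew} = 11 + (1/3)P_{Aroma}.
By symmetry P_{Aroma} = P_{Brew}; substituting into the reaction function, (2/3)P_{Brew} = 11 and P_{Brew} = 16.5.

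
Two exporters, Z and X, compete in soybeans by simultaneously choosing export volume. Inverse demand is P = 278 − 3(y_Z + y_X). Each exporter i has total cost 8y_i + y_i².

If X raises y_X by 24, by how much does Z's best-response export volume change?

Exporter Z's profit: π = y_Z(278 − 3(y_Z + y_X)) − 8y_Z − y_Z².
∂π/∂y_Z = 270 − 8y_Z − 3y_X = 0, so y_Z = 33.75 − 0.375y_X.
The reaction-function slope is −0.375, so a 24-unit rise in y_X moves y_Z by −0.375 × 24 = −9. Z's best response falls — the actions are strategic substitutes.

-9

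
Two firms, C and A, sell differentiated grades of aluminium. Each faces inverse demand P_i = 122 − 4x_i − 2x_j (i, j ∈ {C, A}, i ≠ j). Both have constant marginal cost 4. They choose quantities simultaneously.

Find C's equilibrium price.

Firm C's profit: π = x_C(122 − 4x_C − 2x_A) − 4x_C.
∂π/∂x_C = 118 − 8x_C − 2x_A = 0 ⇒ x_C = 14.75 − 0.25x_A.
By symmetry x_A = x_C; substituting into the reaction function, 1.25x_C = 14.75 and x_C = 11.8.
P_C = 122 − 4·11.8 − 2·11.8 = 51.2.

51.2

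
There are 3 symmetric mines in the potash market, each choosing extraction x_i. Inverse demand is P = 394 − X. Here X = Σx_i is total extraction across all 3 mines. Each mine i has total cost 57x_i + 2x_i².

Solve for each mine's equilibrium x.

A representative mine's profit is π_i = x_i(394 − X) − 57x_i − 2x_i², with X = x_i + Σ_{j≠i} x_j.
First-order condition: 337 − 6x_i − Σ_{j≠i} x_j = 0.
In a symmetric equilibrium every mine chooses the same x, so Σ_{j≠i} x_j = 2x. The condition becomes 337 − 8x = 0, giving x = 337/8 = 42.125.

42.125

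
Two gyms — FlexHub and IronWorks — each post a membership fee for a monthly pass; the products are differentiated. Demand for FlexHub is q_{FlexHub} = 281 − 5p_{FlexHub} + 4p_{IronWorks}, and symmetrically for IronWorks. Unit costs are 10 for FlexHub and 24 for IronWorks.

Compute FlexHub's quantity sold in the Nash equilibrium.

242.5

FlexHub's profit: π = (p_{FlexHub} − 10)(281 − 5p_{FlexHub} + 4p_{IronWorks}).
∂π/∂p_{FlexHub} = 331 − 10p_{FlexHub} + 4p_{IronWorks} = 0 ⇒ p_{FlexHub} = 33.1 + 0.4p_{IronWorks}.
Similarly p_{IronWorks} = 40.1 + 0.4p_{FlexHub}.
Solving the two reaction functions simultaneously: (1 − (0.4)(0.4))p_{FlexHub} = 33.1 + 0.4·40.1, so 0.84p_{FlexHub} = 49.14 and p_{FlexHub} = 58.5.
Then p_{IronWorks} = 40.1 + 0.4·58.5 = 63.5.
q_{FlexHub} = 281 − 5·58.5 + 4·63.5 = 242.5.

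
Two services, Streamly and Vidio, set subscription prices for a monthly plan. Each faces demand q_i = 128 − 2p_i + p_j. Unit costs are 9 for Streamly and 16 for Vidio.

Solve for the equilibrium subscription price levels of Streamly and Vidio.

Streamly's profit: π = (p_{Streamly} − 9)(128 − 2p_{Streamly} + p_{Vidio}).
∂π/∂p_{Streamly} = 146 − 4p_{Streamly} + p_{Vidio} = 0 ⇒ p_{Streamly} = 36.5 + 0.25p_{Vidio}.
Similarly p_{Vidio} = 40 + 0.25p_{Streamly}.
Solving the two reaction functions simultaneously: (1 − (0.25)(0.25))p_{Streamly} = 36.5 + 0.25·40, so 0.9375p_{Streamly} = 46.5 and p_{Streamly} = 49.6.
Then p_{Vidio} = 40 + 0.25·49.6 = 52.4.

49.6, 52.4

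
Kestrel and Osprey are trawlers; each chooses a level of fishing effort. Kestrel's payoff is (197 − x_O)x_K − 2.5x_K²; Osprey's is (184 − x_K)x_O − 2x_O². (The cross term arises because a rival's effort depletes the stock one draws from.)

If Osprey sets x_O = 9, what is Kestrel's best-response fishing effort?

37.6

Expanding Kestrel's payoff: 197x_K − x_Ox_K − 2.5x_K².
∂π/∂x_K = 197 − x_O − 5x_K = 0, so x_K = 39.4 − 0.2x_O.
At x_O = 9: x_K = 39.4 − 0.2·9 = 37.6.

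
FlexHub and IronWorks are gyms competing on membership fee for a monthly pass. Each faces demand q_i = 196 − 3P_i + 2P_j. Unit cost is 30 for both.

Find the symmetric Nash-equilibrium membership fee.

FlexHub's profit: π = (P_{FlexHub} − 30)(196 − 3P_{FlexHub} + 2P_{IronWorks}).
∂π/∂P_{FlexHub} = 286 − 6P_{FlexHub} + 2P_{IronWorks} = 0 ⇒ P_{FlexHub} = 143/3 + (1/3)P_{IronWorks}.
Setting P_{FlexHub} = P_{IronWorks} in the reaction function: P_{FlexHub} = 143/3 + (1/3)P_{FlexHub}, so P_{FlexHub} = (143/3) / (2/3) = 71.5.

71.5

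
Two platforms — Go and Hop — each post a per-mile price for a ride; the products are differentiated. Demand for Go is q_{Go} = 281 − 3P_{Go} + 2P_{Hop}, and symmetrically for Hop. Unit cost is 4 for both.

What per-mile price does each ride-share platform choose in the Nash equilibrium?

73.25

Go's profit: π = (P_{Go} − 4)(281 − 3P_{Go} + 2P_{Hop}).
∂π/∂P_{Go} = 293 − 6P_{Go} + 2P_{Hop} = 0 ⇒ P_{Go} = 293/6 + (1/3)P_{Hop}.
The game is symmetric, so in equilibrium P_{Hop} = P_{Go}: the reaction function gives (2/3)P_{Go} = 293/6, hence P_{Go} = 73.25.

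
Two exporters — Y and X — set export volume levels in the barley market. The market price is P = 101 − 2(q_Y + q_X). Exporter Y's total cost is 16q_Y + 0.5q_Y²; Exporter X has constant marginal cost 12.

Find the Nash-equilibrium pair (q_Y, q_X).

Exporter Y's profit: π = q_Y(101 − 2(q_Y + q_X)) − 16q_Y − 0.5q_Y².
∂π/∂q_Y = 85 − 5q_Y − 2q_X = 0, so q_Y = 17 − 0.4q_X.
For X: ∂π/∂q_X = 89 − 4q_X − 2q_Y = 0 ⇒ q_X = 22.25 − 0.5q_Y.
Plugging q_X into Y's best response: q_Y = 17 − 0.4(22.25 − 0.5q_Y) ⇒ 0.8q_Y = 8.1, so q_Y = 10.125.
Then q_X = 22.25 − 0.5·10.125 = 17.1875.

10.125, 17.1875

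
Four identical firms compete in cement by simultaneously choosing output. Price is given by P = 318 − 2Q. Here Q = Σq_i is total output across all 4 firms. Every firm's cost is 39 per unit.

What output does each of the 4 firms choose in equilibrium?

27.9

A representative firm's profit is π_i = q_i(318 − 2Q) − 39q_i, with Q = q_i + Σ_{j≠i} q_j.
First-order condition: 279 − 4q_i − 2Σ_{j≠i} q_j = 0.
Imposing symmetry (q_j = q for all j) turns Σ_{j≠i} q_j into 3q, so 279 = 10q and q = 27.9.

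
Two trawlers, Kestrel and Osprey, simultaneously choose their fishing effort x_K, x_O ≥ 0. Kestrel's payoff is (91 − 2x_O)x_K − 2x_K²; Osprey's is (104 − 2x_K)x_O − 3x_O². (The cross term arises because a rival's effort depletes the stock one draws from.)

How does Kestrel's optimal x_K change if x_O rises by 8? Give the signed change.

-4

Expanding Kestrel's payoff: 91x_K − 2x_Ox_K − 2x_K².
∂π/∂x_K = 91 − 2x_O − 4x_K = 0, so x_K = 22.75 − 0.5x_O.
The reaction-function slope is −0.5, so an 8-unit rise in x_O moves x_K by −0.5 × 8 = −4. Kestrel's best response falls — the actions are strategic substitutes.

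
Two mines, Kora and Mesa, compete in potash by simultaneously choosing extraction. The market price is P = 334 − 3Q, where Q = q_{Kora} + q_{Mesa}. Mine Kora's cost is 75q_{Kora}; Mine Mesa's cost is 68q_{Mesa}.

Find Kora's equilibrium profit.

2352

Mine Kora's profit: π = q_{Kora}(334 − 3(q_{Kora} + q_{Mesa})) − 75q_{Kora}.
∂π/∂q_{Kora} = 259 − 6q_{Kora} − 3q_{Mesa} = 0, so q_{Kora} = 259/6 − 0.5q_{Mesa}.
By the same steps for Mesa: q_{Mesa} = 133/3 − 0.5q_{Kora}.
Solving the two reaction functions simultaneously: (1 − (−0.5)(−0.5))q_{Kora} = 259/6 − 0.5·(133/3), so 0.75q_{Kora} = 21 and q_{Kora} = 28.
Then q_{Mesa} = 133/3 − 0.5·28 = 91/3.
Price P = 334 − 3·(175/3) = 159.
Kora's profit: (159 − 75)·28 = 2352.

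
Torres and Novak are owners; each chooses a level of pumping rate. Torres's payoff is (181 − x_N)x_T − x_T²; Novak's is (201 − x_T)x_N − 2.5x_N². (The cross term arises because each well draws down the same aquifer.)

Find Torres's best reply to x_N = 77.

52

Expanding Torres's payoff: 181x_T − x_Nx_T − x_T².
∂π/∂x_T = 181 − x_N − 2x_T = 0, so x_T = 90.5 − 0.5x_N.
At x_N = 77: x_T = 90.5 − 0.5·77 = 52.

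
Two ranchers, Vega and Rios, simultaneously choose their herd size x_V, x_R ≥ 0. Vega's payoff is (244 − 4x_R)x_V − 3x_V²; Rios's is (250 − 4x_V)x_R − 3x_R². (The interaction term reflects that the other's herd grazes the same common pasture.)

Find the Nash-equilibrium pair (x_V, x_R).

23.2, 26.2

Expanding Vega's payoff: 244x_V − 4x_Rx_V − 3x_V².
∂π/∂x_V = 244 − 4x_R − 6x_V = 0, so x_V = 122/3 − (2/3)x_R.
Likewise for Rios: x_R = 125/3 − (2/3)x_V.
Solving the two reaction functions simultaneously: (1 − (−2/3)(−2/3))x_V = 122/3 − (2/3)·(125/3), so (5/9)x_V = 116/9 and x_V = 23.2.
Then x_R = 125/3 − (2/3)·23.2 = 26.2.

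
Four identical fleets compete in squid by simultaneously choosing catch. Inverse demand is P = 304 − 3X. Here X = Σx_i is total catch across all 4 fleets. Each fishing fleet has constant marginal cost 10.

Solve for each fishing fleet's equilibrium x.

19.6

A representative fishing fleet's profit is π_i = x_i(304 − 3X) − 10x_i, with X = x_i + Σ_{j≠i} x_j.
First-order condition: 294 − 6x_i − 3Σ_{j≠i} x_j = 0.
With identical fishing fleets, set every x_j = x: then 294 − 6x − 9x = 0, i.e. x = 294/15 = 19.6.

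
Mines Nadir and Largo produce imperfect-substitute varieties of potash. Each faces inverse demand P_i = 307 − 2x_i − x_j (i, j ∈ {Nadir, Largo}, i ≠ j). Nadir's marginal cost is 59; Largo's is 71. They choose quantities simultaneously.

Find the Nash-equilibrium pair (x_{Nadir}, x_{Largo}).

50.4, 46.4

Mine Nadir's profit: π = x_{Nadir}(307 − 2x_{Nadir} − x_{Largo}) − 59x_{Nadir}.
∂π/∂x_{Nadir} = 248 − 4x_{Nadir} − x_{Largo} = 0 ⇒ x_{Nadir} = 62 − 0.25x_{Largo}.
Similarly x_{Largo} = 59 − 0.25x_{Nadir}.
Solving the two reaction functions simultaneously: (1 − (−0.25)(−0.25))x_{Nadir} = 62 − 0.25·59, so 0.9375x_{Nadir} = 47.25 and x_{Nadir} = 50.4.
Then x_{Largo} = 59 − 0.25·50.4 = 46.4.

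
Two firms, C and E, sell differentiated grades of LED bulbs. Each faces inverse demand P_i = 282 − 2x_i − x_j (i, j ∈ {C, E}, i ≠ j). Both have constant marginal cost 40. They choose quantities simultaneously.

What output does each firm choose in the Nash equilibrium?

Firm C's profit: π = x_C(282 − 2x_C − x_E) − 40x_C.
∂π/∂x_C = 242 − 4x_C − x_E = 0 ⇒ x_C = 60.5 − 0.25x_E.
By symmetry x_E = x_C; substituting into the reaction function, 1.25x_C = 60.5 and x_C = 48.4.

48.4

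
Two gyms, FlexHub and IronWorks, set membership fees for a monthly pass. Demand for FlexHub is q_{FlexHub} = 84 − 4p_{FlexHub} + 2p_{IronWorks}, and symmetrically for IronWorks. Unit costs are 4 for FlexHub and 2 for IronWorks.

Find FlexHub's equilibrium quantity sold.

FlexHub's profit: π = (p_{FlexHub} − 4)(84 − 4p_{FlexHub} + 2p_{IronWorks}).
∂π/∂p_{FlexHub} = 100 − 8p_{FlexHub} + 2p_{IronWorks} = 0 ⇒ p_{FlexHub} = 12.5 + 0.25p_{IronWorks}.
Similarly p_{IronWorks} = 11.5 + 0.25p_{FlexHub}.
Substituting the second reaction function into the first: p_{FlexHub} = 12.5 + 0.25(11.5 + 0.25p_{FlexHub}), which gives 0.9375p_{FlexHub} = 15.375 ⇒ p_{FlexHub} = 16.4.
Then p_{IronWorks} = 11.5 + 0.25·16.4 = 15.6.
q_{FlexHub} = 84 − 4·16.4 + 2·15.6 = 49.6.

49.6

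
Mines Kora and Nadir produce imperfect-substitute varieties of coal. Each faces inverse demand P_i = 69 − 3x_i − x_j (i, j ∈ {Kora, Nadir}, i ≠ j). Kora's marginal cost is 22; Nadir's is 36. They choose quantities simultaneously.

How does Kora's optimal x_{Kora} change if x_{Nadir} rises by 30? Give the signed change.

Mine Kora's profit: π = x_{Kora}(69 − 3x_{Kora} − x_{Nadir}) − 22x_{Kora}.
∂π/∂x_{Kora} = 47 − 6x_{Kora} − x_{Nadir} = 0 ⇒ x_{Kora} = 47/6 − (1/6)x_{Nadir}.
The reaction-function slope is −1/6, so a 30-unit rise in x_{Nadir} moves x_{Kora} by −1/6 × 30 = −5. Kora's best response falls — the actions are strategic substitutes.

-5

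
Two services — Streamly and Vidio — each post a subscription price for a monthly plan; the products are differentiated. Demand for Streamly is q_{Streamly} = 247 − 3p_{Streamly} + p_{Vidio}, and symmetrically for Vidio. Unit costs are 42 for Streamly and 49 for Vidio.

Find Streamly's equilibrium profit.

Streamly's profit: π = (p_{Streamly} − 42)(247 − 3p_{Streamly} + p_{Vidio}).
∂π/∂p_{Streamly} = 373 − 6p_{Streamly} + p_{Vidio} = 0 ⇒ p_{Streamly} = 373/6 + (1/6)p_{Vidio}.
Similarly p_{Vidio} = 197/3 + (1/6)p_{Streamly}.
Plugging p_{Vidio} into Streamly's best response: p_{Streamly} = 373/6 + (1/6)(197/3 + (1/6)p_{Streamly}) ⇒ (35/36)p_{Streamly} = 658/9, so p_{Streamly} = 75.2.
Then p_{Vidio} = 197/3 + (1/6)·75.2 = 78.2.
q_{Streamly} = 247 − 3·75.2 + 78.2 = 99.6.
Profit = (75.2 − 42)·99.6 = 3306.72.

3306.72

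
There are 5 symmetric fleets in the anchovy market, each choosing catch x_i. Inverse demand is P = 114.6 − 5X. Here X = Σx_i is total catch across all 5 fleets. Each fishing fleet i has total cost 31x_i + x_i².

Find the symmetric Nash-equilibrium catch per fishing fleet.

A representative fishing fleet's profit is π_i = x_i(114.6 − 5X) − 31x_i − x_i², with X = x_i + Σ_{j≠i} x_j.
First-order condition: 83.6 − 12x_i − 5Σ_{j≠i} x_j = 0.
In a symmetric equilibrium every fishing fleet chooses the same x, so Σ_{j≠i} x_j = 4x. The condition becomes 83.6 − 32x = 0, giving x = 83.6/32 = 2.6125.

2.6125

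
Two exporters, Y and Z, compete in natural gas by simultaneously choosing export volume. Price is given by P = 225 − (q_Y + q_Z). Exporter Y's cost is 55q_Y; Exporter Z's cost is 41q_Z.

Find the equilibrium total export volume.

118

Exporter Y's profit: π = q_Y(225 − (q_Y + q_Z)) − 55q_Y.
∂π/∂q_Y = 170 − 2q_Y − q_Z = 0, so q_Y = 85 − 0.5q_Z.
By the same steps for Z: q_Z = 92 − 0.5q_Y.
Substituting the second reaction function into the first: q_Y = 85 − 0.5(92 − 0.5q_Y), which gives 0.75q_Y = 39 ⇒ q_Y = 52.
Then q_Z = 92 − 0.5·52 = 66.
Total export volume: 52 + 66 = 118.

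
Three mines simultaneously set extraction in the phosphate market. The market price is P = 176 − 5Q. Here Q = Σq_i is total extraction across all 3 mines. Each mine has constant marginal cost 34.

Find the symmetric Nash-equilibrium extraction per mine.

7.1

A representative mine's profit is π_i = q_i(176 − 5Q) − 34q_i, with Q = q_i + Σ_{j≠i} q_j.
First-order condition: 142 − 10q_i − 5Σ_{j≠i} q_j = 0.
In a symmetric equilibrium every mine chooses the same q, so Σ_{j≠i} q_j = 2q. The condition becomes 142 − 20q = 0, giving q = 142/20 = 7.1.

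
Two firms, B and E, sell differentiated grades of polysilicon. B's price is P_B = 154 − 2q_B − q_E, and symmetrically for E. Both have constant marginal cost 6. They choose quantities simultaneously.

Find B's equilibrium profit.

1752.32

Firm B's profit: π = q_B(154 − 2q_B − q_E) − 6q_B.
∂π/∂q_B = 148 − 4q_B − q_E = 0 ⇒ q_B = 37 − 0.25q_E.
By symmetry q_E = q_B; substituting into the reaction function, 1.25q_B = 37 and q_B = 29.6.
P_B = 154 − 2·29.6 − 29.6 = 65.2.
Profit = (65.2 − 6)·29.6 = 1752.32.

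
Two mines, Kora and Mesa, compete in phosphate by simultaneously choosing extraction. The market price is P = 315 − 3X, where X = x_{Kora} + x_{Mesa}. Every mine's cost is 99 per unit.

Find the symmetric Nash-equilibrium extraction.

Mine Kora's profit: π = x_{Kora}(315 − 3(x_{Kora} + x_{Mesa})) − 99x_{Kora}.
∂π/∂x_{Kora} = 216 − 6x_{Kora} − 3x_{Mesa} = 0, so x_{Kora} = 36 − 0.5x_{Mesa}.
The game is symmetric, so in equilibrium x_{Mesa} = x_{Kora}: the reaction function gives 1.5x_{Kora} = 36, hence x_{Kora} = 24.

24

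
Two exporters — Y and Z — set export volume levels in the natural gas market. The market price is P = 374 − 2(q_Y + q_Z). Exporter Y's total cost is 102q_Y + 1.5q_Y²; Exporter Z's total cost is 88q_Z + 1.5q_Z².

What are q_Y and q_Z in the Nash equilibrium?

29.6, 32.4

Exporter Y's profit: π = q_Y(374 − 2(q_Y + q_Z)) − 102q_Y − 1.5q_Y².
∂π/∂q_Y = 272 − 7q_Y − 2q_Z = 0, so q_Y = 272/7 − (2/7)q_Z.
By the same steps for Z: q_Z = 286/7 − (2/7)q_Y.
Solving the two reaction functions simultaneously: (1 − (−2/7)(−2/7))q_Y = 272/7 − (2/7)·(286/7), so (45/49)q_Y = 1332/49 and q_Y = 29.6.
Then q_Z = 286/7 − (2/7)·29.6 = 32.4.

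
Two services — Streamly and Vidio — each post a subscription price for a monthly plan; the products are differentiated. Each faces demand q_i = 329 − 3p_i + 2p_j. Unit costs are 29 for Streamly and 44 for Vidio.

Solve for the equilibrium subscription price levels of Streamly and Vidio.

Streamly's profit: π = (p_{Streamly} − 29)(329 − 3p_{Streamly} + 2p_{Vidio}).
∂π/∂p_{Streamly} = 416 − 6p_{Streamly} + 2p_{Vidio} = 0 ⇒ p_{Streamly} = 208/3 + (1/3)p_{Vidio}.
Similarly p_{Vidio} = 461/6 + (1/3)p_{Streamly}.
Plugging p_{Vidio} into Streamly's best response: p_{Streamly} = 208/3 + (1/3)(461/6 + (1/3)p_{Streamly}) ⇒ (8/9)p_{Streamly} = 1709/18, so p_{Streamly} = 106.8125.
Then p_{Vidio} = 461/6 + (1/3)·106.8125 = 112.4375.

106.8125, 112.4375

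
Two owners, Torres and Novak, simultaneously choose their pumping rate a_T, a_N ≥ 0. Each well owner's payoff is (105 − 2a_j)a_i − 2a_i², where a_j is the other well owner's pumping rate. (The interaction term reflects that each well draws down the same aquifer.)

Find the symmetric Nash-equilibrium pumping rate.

Torres's payoff is (105 − 2a_N)a_T − 2a_T².
∂π/∂a_T = 105 − 2a_N − 4a_T = 0, so a_T = 26.25 − 0.5a_N.
By symmetry a_N = a_T; substituting into the reaction function, 1.5a_T = 26.25 and a_T = 17.5.

17.5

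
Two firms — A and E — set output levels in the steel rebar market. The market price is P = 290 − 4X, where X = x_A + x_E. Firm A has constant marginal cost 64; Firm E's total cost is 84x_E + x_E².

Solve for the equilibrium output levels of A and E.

22.4375, 11.625

Firm A's profit: π = x_A(290 − 4(x_A + x_E)) − 64x_A.
∂π/∂x_A = 226 − 8x_A − 4x_E = 0, so x_A = 28.25 − 0.5x_E.
For E: ∂π/∂x_E = 206 − 10x_E − 4x_A = 0 ⇒ x_E = 20.6 − 0.4x_A.
Solving the two reaction functions simultaneously: (1 − (−0.5)(−0.4))x_A = 28.25 − 0.5·20.6, so 0.8x_A = 17.95 and x_A = 22.4375.
Then x_E = 20.6 − 0.4·22.4375 = 11.625.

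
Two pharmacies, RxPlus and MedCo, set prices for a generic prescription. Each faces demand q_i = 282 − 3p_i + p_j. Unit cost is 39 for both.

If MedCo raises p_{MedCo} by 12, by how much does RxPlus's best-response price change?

2

RxPlus's profit: π = (p_{RxPlus} − 39)(282 − 3p_{RxPlus} + p_{MedCo}).
∂π/∂p_{RxPlus} = 399 − 6p_{RxPlus} + p_{MedCo} = 0 ⇒ p_{RxPlus} = 66.5 + (1/6)p_{MedCo}.
The reaction-function slope is 1/6, so a 12-unit rise in p_{MedCo} moves p_{RxPlus} by 1/6 × 12 = 2. RxPlus's best response rises — the actions are strategic complements.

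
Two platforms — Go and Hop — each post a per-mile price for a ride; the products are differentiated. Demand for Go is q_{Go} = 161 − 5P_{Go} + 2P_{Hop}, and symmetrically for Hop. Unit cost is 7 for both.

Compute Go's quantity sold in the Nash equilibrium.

87.5

Go's profit: π = (P_{Go} − 7)(161 − 5P_{Go} + 2P_{Hop}).
∂π/∂P_{Go} = 196 − 10P_{Go} + 2P_{Hop} = 0 ⇒ P_{Go} = 19.6 + 0.2P_{Hop}.
By symmetry P_{Hop} = P_{Go}; substituting into the reaction function, 0.8P_{Go} = 19.6 and P_{Go} = 24.5.
q_{Go} = 161 − 5·24.5 + 2·24.5 = 87.5.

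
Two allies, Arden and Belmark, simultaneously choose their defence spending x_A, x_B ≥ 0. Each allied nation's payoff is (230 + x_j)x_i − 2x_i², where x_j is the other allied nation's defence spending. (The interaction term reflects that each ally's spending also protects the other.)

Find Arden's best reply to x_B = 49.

Arden's payoff is (230 + x_B)x_A − 2x_A².
∂π/∂x_A = 230 + x_B − 4x_A = 0, so x_A = 57.5 + 0.25x_B.
At x_B = 49: x_A = 57.5 + 0.25·49 = 69.75.

69.75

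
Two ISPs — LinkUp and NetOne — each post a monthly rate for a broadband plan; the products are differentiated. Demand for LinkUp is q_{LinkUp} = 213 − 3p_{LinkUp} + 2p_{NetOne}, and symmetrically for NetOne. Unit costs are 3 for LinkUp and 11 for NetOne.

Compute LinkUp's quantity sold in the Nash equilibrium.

LinkUp's profit: π = (p_{LinkUp} − 3)(213 − 3p_{LinkUp} + 2p_{NetOne}).
∂π/∂p_{LinkUp} = 222 − 6p_{LinkUp} + 2p_{NetOne} = 0 ⇒ p_{LinkUp} = 37 + (1/3)p_{NetOne}.
Similarly p_{NetOne} = 41 + (1/3)p_{LinkUp}.
Solving the two reaction functions simultaneously: (1 − (1/3)(1/3))p_{LinkUp} = 37 + (1/3)·41, so (8/9)p_{LinkUp} = 152/3 and p_{LinkUp} = 57.
Then p_{NetOne} = 41 + (1/3)·57 = 60.
q_{LinkUp} = 213 − 3·57 + 2·60 = 162.

162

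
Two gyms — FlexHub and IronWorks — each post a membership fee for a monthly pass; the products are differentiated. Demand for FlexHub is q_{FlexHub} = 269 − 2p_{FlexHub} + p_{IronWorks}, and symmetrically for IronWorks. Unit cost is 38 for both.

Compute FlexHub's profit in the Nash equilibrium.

FlexHub's profit: π = (p_{FlexHub} − 38)(269 − 2p_{FlexHub} + p_{IronWorks}).
∂π/∂p_{FlexHub} = 345 − 4p_{FlexHub} + p_{IronWorks} = 0 ⇒ p_{FlexHub} = 86.25 + 0.25p_{IronWorks}.
Setting p_{FlexHub} = p_{IronWorks} in the reaction function: p_{FlexHub} = 86.25 + 0.25p_{FlexHub}, so p_{FlexHub} = 86.25 / 0.75 = 115.
q_{FlexHub} = 269 − 2·115 + 115 = 154.
Profit = (115 − 38)·154 = 11858.

11858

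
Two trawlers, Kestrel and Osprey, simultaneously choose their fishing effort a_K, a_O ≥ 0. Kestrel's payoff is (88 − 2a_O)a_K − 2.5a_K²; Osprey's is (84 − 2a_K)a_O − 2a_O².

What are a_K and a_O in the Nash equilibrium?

Expanding Kestrel's payoff: 88a_K − 2a_Oa_K − 2.5a_K².
∂π/∂a_K = 88 − 2a_O − 5a_K = 0, so a_K = 17.6 − 0.4a_O.
Likewise for Osprey: a_O = 21 − 0.5a_K.
Plugging a_O into Kestrel's best response: a_K = 17.6 − 0.4(21 − 0.5a_K) ⇒ 0.8a_K = 9.2, so a_K = 11.5.
Then a_O = 21 − 0.5·11.5 = 15.25.

11.5, 15.25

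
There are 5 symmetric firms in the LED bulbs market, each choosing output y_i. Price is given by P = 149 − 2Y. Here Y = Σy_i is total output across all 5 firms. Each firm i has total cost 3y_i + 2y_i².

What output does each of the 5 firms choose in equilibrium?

A representative firm's profit is π_i = y_i(149 − 2Y) − 3y_i − 2y_i², with Y = y_i + Σ_{j≠i} y_j.
First-order condition: 146 − 8y_i − 2Σ_{j≠i} y_j = 0.
In a symmetric equilibrium every firm chooses the same y, so Σ_{j≠i} y_j = 4y. The condition becomes 146 − 16y = 0, giving y = 146/16 = 9.125.

9.125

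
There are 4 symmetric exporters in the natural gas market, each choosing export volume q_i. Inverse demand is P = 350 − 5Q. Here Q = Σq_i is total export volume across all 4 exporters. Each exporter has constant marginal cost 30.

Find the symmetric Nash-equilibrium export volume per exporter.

12.8

A representative exporter's profit is π_i = q_i(350 − 5Q) − 30q_i, with Q = q_i + Σ_{j≠i} q_j.
First-order condition: 320 − 10q_i − 5Σ_{j≠i} q_j = 0.
With identical exporters, set every q_j = q: then 320 − 10q − 15q = 0, i.e. q = 320/25 = 12.8.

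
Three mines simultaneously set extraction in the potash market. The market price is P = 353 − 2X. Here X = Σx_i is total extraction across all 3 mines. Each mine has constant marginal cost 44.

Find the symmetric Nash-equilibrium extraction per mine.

A representative mine's profit is π_i = x_i(353 − 2X) − 44x_i, with X = x_i + Σ_{j≠i} x_j.
First-order condition: 309 − 4x_i − 2Σ_{j≠i} x_j = 0.
With identical mines, set every x_j = x: then 309 − 4x − 4x = 0, i.e. x = 309/8 = 38.625.

38.625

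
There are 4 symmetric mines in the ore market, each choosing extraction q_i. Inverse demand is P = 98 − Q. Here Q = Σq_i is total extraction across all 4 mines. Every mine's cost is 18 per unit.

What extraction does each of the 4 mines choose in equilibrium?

16

A representative mine's profit is π_i = q_i(98 − Q) − 18q_i, with Q = q_i + Σ_{j≠i} q_j.
First-order condition: 80 − 2q_i − Σ_{j≠i} q_j = 0.
In a symmetric equilibrium every mine chooses the same q, so Σ_{j≠i} q_j = 3q. The condition becomes 80 − 5q = 0, giving q = 80/5 = 16.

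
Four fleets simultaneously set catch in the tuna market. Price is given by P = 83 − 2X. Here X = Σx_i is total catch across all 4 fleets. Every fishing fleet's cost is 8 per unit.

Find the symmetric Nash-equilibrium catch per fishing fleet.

A representative fishing fleet's profit is π_i = x_i(83 − 2X) − 8x_i, with X = x_i + Σ_{j≠i} x_j.
First-order condition: 75 − 4x_i − 2Σ_{j≠i} x_j = 0.
In a symmetric equilibrium every fishing fleet chooses the same x, so Σ_{j≠i} x_j = 3x. The condition becomes 75 − 10x = 0, giving x = 75/10 = 7.5.

7.5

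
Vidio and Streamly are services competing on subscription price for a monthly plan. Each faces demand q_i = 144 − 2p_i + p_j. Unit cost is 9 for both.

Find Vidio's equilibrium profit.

4050

Vidio's profit: π = (p_{Vidio} − 9)(144 − 2p_{Vidio} + p_{Streamly}).
∂π/∂p_{Vidio} = 162 − 4p_{Vidio} + p_{Streamly} = 0 ⇒ p_{Vidio} = 40.5 + 0.25p_{Streamly}.
By symmetry p_{Streamly} = p_{Vidio}; substituting into the reaction function, 0.75p_{Vidio} = 40.5 and p_{Vidio} = 54.
q_{Vidio} = 144 − 2·54 + 54 = 90.
Profit = (54 − 9)·90 = 4050.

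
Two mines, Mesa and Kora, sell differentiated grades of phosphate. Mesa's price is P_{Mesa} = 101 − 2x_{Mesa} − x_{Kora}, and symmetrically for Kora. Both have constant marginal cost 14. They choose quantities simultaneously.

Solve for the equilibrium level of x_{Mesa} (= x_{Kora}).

Mine Mesa's profit: π = x_{Mesa}(101 − 2x_{Mesa} − x_{Kora}) − 14x_{Mesa}.
∂π/∂x_{Mesa} = 87 − 4x_{Mesa} − x_{Kora} = 0 ⇒ x_{Mesa} = 21.75 − 0.25x_{Kora}.
The game is symmetric, so in equilibrium x_{Kora} = x_{Mesa}: the reaction function gives 1.25x_{Mesa} = 21.75, hence x_{Mesa} = 17.4.

17.4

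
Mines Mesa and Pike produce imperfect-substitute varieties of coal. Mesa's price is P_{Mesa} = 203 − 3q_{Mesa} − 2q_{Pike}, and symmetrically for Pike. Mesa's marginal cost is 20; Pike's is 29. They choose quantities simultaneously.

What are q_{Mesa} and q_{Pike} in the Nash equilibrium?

23.4375, 21.1875

Mine Mesa's profit: π = q_{Mesa}(203 − 3q_{Mesa} − 2q_{Pike}) − 20q_{Mesa}.
∂π/∂q_{Mesa} = 183 − 6q_{Mesa} − 2q_{Pike} = 0 ⇒ q_{Mesa} = 30.5 − (1/3)q_{Pike}.
Similarly q_{Pike} = 29 − (1/3)q_{Mesa}.
Plugging q_{Pike} into Mesa's best response: q_{Mesa} = 30.5 − (1/3)(29 − (1/3)q_{Mesa}) ⇒ (8/9)q_{Mesa} = 125/6, so q_{Mesa} = 23.4375.
Then q_{Pike} = 29 − (1/3)·23.4375 = 21.1875.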